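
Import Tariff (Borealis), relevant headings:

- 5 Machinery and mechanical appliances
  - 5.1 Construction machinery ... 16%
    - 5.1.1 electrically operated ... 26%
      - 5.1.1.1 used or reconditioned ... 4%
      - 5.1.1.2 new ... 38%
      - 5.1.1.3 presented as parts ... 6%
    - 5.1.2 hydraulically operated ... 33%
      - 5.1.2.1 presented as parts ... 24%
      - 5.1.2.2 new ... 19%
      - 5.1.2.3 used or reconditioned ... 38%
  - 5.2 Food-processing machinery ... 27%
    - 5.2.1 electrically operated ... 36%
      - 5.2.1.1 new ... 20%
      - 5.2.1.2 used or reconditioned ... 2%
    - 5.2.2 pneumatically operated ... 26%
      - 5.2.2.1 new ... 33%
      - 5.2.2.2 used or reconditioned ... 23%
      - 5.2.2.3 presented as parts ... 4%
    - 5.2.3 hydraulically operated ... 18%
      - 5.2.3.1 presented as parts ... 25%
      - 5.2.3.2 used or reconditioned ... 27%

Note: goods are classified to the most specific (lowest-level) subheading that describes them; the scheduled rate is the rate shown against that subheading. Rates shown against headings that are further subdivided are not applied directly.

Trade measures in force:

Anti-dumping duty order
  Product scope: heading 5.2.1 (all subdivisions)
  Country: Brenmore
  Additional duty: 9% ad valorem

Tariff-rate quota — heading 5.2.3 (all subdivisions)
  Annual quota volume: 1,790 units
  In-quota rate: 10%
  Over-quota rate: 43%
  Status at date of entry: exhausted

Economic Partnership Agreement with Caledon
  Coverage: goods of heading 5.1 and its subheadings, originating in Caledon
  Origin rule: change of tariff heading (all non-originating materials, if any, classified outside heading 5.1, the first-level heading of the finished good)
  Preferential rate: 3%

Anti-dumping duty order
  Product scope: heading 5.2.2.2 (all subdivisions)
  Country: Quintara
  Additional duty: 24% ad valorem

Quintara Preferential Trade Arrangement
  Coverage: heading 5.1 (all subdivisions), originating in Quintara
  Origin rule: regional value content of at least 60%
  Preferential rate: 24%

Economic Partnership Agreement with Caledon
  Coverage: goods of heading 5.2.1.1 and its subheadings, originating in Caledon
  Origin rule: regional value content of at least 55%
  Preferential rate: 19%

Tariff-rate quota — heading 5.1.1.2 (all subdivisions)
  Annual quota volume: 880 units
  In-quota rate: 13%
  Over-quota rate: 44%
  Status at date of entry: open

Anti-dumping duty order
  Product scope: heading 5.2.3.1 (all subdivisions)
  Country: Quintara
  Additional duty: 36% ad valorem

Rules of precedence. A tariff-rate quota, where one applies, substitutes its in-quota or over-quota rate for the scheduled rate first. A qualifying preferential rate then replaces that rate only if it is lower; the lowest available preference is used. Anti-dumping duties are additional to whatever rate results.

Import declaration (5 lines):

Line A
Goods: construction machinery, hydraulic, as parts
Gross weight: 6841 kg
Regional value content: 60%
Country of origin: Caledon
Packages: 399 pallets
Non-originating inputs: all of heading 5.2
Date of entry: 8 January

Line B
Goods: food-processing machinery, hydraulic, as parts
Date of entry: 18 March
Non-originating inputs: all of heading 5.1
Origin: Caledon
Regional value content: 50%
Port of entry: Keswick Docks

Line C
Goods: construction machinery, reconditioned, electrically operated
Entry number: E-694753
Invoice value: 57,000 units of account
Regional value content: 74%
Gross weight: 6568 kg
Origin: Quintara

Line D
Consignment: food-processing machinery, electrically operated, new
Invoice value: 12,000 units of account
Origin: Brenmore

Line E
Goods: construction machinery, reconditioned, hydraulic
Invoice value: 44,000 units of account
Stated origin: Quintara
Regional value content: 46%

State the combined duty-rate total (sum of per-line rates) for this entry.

117%

Line A: construction → 5.1; hydraulic → 5.1.2; as parts → 5.1.2.1. Scheduled 24%. Caledon agreement on 5.1: CTH met → 3% available; Caledon agreement on 5.2.1.1: 5.1.2.1 not covered; preferential 3%. → 3%.
Line B: food-processing → 5.2; hydraulic → 5.2.3; as parts → 5.2.3.1. Scheduled 25%. quota on 5.2.3 exhausted → over-quota 43%; Caledon agreement on 5.1: 5.2.3.1 not covered; Caledon agreement on 5.2.1.1: 5.2.3.1 not covered. → 43%.
Line C: construction → 5.1; electrically operated → 5.1.1; reconditioned → 5.1.1.1. Scheduled 4%. Quintara agreement on 5.1: RVC ≥ 60% → 24% available; preference 24% not lower than 4% → no reduction. → 4%.
Line D: food-processing → 5.2; electrically operated → 5.2.1; new → 5.2.1.1. Scheduled 20%. anti-dumping (Brenmore, 5.2.1): +9%; total 20% + 9% = 29%. → 29%.
Line E: construction → 5.1; hydraulic → 5.1.2; reconditioned → 5.1.2.3. Scheduled 38%. Quintara agreement on 5.1: RVC < 60%. → 38%.
Sum: 3% + 43% + 4% + 29% + 38% = 117%.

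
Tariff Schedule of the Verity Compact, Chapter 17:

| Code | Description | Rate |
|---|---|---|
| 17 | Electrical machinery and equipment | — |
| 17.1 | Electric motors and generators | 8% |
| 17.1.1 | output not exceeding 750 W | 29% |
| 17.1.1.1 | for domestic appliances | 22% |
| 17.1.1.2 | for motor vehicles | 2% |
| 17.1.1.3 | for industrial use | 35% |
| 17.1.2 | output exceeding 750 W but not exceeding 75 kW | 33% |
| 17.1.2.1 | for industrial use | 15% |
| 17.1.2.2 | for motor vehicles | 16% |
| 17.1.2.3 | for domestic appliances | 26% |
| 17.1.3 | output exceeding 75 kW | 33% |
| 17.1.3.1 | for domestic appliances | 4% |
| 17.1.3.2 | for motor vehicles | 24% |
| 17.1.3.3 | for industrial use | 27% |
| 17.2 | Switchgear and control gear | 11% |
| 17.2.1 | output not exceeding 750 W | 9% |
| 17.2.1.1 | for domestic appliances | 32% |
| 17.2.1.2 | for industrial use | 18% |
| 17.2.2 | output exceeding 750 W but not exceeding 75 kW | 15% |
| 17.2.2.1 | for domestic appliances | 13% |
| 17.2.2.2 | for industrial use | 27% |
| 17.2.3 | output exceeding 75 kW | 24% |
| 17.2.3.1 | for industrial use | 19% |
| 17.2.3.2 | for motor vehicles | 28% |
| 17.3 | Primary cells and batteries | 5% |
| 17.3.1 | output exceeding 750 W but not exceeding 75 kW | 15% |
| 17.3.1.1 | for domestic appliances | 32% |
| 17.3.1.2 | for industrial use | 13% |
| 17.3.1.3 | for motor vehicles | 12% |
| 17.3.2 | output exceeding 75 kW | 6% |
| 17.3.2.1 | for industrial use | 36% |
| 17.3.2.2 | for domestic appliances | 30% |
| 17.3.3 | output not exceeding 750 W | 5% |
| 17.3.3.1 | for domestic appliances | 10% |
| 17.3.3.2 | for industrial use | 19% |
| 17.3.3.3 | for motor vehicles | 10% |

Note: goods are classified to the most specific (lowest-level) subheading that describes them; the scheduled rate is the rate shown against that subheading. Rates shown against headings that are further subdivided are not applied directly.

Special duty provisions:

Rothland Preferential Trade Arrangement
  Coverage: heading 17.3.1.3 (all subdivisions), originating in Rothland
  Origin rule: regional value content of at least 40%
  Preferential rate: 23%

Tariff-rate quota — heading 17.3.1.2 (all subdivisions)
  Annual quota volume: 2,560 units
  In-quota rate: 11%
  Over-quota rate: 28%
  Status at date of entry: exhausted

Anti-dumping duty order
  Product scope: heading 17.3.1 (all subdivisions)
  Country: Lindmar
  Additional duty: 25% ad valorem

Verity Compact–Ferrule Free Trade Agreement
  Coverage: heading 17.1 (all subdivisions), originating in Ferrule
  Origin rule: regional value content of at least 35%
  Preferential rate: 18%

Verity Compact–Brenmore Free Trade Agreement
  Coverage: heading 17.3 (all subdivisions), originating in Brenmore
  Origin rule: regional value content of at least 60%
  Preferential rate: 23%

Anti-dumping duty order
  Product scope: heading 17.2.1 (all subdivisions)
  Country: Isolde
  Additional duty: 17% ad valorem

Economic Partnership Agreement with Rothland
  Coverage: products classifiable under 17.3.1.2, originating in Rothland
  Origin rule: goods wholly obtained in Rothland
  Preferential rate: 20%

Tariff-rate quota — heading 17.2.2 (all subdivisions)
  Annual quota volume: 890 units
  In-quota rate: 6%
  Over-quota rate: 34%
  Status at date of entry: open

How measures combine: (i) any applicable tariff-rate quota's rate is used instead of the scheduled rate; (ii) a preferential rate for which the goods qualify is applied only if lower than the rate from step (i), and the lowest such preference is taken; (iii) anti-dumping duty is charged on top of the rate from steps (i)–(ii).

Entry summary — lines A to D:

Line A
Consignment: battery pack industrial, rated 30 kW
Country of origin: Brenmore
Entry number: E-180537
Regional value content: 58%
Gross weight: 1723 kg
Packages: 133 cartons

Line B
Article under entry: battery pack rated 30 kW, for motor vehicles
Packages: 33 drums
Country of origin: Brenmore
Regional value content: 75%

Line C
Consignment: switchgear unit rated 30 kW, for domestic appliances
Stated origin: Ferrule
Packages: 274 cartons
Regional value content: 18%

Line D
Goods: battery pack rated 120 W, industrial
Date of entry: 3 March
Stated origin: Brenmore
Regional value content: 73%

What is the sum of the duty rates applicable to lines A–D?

Line A: battery pack → 17.3; rated 30 kW → 17.3.1; industrial → 17.3.1.2. Scheduled 13%. quota on 17.3.1.2 exhausted → over-quota 28%; Brenmore agreement on 17.3: RVC < 60%. → 28%.
Line B: battery pack → 17.3; rated 30 kW → 17.3.1; for motor vehicles → 17.3.1.3. Scheduled 12%. Brenmore agreement on 17.3: RVC ≥ 60% → 23% available; preference 23% not lower than 12% → no reduction. → 12%.
Line C: switchgear unit → 17.2; rated 30 kW → 17.2.2; for domestic appliances → 17.2.2.1. Scheduled 13%. quota on 17.2.2 open → in-quota 6%; Ferrule agreement on 17.1: 17.2.2.1 not covered. → 6%.
Line D: battery pack → 17.3; rated 120 W → 17.3.3; industrial → 17.3.3.2. Scheduled 19%. Brenmore agreement on 17.3: RVC ≥ 60% → 23% available; preference 23% not lower than 19% → no reduction. → 19%.
Sum: 28% + 12% + 6% + 19% = 65%.

65%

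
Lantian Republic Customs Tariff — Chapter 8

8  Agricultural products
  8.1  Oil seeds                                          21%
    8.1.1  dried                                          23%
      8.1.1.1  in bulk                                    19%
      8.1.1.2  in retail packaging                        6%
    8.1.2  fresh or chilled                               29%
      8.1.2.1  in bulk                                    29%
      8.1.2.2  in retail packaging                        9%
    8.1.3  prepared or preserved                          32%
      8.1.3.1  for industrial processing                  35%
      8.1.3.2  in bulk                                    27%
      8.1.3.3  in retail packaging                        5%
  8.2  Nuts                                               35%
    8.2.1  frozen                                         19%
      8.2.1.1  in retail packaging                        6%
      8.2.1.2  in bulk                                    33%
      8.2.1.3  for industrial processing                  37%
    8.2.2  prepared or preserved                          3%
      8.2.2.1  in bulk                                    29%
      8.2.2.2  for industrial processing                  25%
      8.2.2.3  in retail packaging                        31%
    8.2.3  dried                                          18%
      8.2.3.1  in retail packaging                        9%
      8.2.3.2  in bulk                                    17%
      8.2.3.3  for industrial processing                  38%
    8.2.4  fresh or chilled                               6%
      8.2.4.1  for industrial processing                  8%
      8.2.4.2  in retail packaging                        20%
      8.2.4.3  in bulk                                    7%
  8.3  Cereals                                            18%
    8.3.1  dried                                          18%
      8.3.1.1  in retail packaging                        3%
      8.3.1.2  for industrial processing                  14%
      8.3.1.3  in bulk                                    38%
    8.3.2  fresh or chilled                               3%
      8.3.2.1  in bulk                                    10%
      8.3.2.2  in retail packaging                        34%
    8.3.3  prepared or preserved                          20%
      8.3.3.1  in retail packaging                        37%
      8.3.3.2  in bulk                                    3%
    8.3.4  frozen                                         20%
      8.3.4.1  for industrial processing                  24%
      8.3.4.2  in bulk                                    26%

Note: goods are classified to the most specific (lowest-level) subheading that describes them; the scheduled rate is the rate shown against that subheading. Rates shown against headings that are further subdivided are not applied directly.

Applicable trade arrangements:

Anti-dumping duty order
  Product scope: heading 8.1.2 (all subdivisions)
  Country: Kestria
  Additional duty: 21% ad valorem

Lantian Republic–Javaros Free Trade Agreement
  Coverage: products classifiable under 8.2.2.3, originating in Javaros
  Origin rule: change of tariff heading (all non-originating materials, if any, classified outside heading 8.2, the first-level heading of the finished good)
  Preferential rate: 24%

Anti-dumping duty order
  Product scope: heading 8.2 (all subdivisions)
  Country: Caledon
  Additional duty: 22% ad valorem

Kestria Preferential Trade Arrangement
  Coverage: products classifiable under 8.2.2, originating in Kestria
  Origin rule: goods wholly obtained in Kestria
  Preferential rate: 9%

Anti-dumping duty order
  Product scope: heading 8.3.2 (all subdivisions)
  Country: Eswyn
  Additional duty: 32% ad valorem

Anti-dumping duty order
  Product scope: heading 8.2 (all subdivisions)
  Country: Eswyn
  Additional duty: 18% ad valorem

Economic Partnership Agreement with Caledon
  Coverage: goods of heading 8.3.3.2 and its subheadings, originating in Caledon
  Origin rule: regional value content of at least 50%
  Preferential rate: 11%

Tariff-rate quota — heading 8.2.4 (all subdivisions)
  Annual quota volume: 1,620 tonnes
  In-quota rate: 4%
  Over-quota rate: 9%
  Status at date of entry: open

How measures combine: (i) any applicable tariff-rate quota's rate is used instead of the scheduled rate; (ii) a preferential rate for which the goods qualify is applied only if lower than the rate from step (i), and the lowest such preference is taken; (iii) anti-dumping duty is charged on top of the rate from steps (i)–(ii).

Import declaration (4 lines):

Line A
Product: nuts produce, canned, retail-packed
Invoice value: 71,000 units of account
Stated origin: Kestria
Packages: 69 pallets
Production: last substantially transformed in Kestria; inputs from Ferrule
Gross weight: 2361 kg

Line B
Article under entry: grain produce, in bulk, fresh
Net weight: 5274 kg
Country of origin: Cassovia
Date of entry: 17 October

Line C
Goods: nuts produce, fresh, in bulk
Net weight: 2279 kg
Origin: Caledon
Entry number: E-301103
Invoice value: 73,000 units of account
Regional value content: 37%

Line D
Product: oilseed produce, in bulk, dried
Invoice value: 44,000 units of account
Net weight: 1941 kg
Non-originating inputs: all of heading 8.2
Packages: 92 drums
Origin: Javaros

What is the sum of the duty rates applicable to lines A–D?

Line A: nuts → 8.2; canned → 8.2.2; retail-packed → 8.2.2.3. Scheduled 31%. Kestria agreement on 8.2.2: not wholly obtained. → 31%.
Line B: grain → 8.3; fresh → 8.3.2; in bulk → 8.3.2.1. Scheduled 10%. No special measure applies. → 10%.
Line C: nuts → 8.2; fresh → 8.2.4; in bulk → 8.2.4.3. Scheduled 7%. quota on 8.2.4 open → in-quota 4%; Caledon agreement on 8.3.3.2: 8.2.4.3 not covered; anti-dumping (Caledon, 8.2): +22%; total 4% + 22% = 26%. → 26%.
Line D: oilseed → 8.1; dried → 8.1.1; in bulk → 8.1.1.1. Scheduled 19%. Javaros agreement on 8.2.2.3: 8.1.1.1 not covered. → 19%.
Sum: 31% + 10% + 26% + 19% = 86%.

86%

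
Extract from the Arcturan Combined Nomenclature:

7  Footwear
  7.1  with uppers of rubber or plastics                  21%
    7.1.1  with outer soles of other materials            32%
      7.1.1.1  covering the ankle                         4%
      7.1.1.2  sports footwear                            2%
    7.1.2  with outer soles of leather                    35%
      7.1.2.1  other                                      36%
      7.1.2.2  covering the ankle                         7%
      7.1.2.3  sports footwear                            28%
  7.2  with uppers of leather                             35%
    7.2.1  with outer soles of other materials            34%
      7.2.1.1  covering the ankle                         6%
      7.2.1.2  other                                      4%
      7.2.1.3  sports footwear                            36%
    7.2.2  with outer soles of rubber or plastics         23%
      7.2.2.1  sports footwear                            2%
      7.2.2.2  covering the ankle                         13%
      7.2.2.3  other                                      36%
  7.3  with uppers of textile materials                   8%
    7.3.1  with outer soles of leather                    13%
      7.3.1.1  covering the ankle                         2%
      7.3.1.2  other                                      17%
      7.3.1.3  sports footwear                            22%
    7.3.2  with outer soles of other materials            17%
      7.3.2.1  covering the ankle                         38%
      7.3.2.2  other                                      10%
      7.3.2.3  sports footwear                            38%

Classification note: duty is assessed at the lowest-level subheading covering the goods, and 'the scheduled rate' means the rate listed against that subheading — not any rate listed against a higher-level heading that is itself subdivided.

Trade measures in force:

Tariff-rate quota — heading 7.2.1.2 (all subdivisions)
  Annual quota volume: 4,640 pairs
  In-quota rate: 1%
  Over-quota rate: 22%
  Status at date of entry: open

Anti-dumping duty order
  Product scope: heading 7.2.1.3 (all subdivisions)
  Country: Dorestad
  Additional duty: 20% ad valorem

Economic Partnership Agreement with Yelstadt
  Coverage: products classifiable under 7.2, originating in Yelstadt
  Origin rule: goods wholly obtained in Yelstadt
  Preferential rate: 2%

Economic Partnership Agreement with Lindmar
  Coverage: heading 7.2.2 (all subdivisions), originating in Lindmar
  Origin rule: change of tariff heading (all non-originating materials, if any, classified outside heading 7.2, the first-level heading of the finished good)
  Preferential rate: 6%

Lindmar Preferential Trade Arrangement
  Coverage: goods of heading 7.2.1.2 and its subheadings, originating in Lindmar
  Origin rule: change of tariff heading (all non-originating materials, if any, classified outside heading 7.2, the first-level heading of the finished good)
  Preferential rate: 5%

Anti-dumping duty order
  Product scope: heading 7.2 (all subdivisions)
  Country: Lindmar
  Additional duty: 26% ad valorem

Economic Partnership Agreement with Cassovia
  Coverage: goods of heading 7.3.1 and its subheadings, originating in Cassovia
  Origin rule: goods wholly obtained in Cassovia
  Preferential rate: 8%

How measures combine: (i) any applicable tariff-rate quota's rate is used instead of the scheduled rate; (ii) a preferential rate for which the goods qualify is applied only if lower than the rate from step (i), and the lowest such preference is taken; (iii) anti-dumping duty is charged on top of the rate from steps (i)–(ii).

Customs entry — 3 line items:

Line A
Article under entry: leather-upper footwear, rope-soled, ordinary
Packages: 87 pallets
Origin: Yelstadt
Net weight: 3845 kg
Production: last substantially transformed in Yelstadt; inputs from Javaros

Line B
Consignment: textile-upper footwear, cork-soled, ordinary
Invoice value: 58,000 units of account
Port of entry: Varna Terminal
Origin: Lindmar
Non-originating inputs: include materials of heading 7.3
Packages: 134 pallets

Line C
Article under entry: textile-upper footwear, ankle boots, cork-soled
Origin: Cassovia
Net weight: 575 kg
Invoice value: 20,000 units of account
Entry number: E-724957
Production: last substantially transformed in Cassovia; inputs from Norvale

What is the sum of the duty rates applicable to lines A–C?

49%

Line A: leather-upper → 7.2; rope-soled → 7.2.1; ordinary → 7.2.1.2. Scheduled 4%. quota on 7.2.1.2 open → in-quota 1%; Yelstadt agreement on 7.2: not wholly obtained. → 1%.
Line B: textile-upper → 7.3; cork-soled → 7.3.2; ordinary → 7.3.2.2. Scheduled 10%. Lindmar agreement on 7.2.2: 7.3.2.2 not covered; Lindmar agreement on 7.2.1.2: 7.3.2.2 not covered. → 10%.
Line C: textile-upper → 7.3; cork-soled → 7.3.2; ankle boots → 7.3.2.1. Scheduled 38%. Cassovia agreement on 7.3.1: 7.3.2.1 not covered. → 38%.
Sum: 1% + 10% + 38% = 49%.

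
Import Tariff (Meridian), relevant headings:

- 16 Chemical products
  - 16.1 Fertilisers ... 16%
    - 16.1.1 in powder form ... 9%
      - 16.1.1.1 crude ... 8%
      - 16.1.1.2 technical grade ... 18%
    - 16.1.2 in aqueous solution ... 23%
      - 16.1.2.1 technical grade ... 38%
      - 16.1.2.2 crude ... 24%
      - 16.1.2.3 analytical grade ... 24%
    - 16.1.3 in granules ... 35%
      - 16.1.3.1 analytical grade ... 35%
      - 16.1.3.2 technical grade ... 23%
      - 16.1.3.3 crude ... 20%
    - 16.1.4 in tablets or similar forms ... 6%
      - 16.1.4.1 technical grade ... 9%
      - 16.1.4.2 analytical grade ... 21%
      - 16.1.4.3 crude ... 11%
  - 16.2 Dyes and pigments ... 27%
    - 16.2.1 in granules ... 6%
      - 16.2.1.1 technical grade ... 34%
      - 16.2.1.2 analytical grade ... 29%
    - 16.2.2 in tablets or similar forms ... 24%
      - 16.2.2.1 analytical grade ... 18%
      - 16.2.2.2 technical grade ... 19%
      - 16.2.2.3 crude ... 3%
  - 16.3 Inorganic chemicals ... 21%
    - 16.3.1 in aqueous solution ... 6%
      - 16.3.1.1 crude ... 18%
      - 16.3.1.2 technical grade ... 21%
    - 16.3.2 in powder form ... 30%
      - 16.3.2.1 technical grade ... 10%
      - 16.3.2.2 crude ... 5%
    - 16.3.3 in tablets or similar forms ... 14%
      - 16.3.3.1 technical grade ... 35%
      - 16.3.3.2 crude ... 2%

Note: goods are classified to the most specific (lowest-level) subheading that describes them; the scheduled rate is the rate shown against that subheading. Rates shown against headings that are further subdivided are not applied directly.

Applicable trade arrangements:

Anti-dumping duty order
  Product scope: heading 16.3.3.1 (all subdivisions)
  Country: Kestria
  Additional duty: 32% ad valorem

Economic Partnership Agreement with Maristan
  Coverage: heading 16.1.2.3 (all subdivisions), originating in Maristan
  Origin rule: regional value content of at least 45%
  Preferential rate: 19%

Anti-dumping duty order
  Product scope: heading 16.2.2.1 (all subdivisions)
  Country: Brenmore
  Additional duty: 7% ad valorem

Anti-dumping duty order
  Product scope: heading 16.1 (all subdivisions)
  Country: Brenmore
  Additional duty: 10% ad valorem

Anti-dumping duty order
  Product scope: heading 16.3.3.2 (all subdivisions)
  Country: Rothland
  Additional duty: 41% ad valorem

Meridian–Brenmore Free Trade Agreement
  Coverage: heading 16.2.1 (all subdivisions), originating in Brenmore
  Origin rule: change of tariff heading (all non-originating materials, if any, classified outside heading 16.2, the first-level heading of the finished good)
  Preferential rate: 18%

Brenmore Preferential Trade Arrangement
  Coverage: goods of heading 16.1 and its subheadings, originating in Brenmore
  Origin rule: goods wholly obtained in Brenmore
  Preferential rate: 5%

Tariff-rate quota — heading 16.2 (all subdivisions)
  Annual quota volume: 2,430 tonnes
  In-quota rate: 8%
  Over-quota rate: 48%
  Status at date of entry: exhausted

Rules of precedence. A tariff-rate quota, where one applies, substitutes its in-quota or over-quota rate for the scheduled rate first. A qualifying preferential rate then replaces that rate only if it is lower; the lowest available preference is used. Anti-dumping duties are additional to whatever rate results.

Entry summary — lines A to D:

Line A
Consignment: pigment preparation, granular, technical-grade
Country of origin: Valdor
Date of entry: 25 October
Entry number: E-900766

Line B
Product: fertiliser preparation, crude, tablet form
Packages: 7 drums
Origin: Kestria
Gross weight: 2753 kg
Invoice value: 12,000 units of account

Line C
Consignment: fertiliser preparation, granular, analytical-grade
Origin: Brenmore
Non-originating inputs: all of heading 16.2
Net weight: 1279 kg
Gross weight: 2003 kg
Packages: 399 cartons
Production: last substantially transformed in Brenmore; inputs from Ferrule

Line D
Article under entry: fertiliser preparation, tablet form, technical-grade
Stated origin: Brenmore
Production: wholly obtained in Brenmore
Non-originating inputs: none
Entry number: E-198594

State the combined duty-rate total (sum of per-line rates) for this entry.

Line A: pigment → 16.2; granular → 16.2.1; technical-grade → 16.2.1.1. Scheduled 34%. quota on 16.2 exhausted → over-quota 48%. → 48%.
Line B: fertiliser → 16.1; tablet form → 16.1.4; crude → 16.1.4.3. Scheduled 11%. No special measure applies. → 11%.
Line C: fertiliser → 16.1; granular → 16.1.3; analytical-grade → 16.1.3.1. Scheduled 35%. Brenmore agreement on 16.2.1: 16.1.3.1 not covered; Brenmore agreement on 16.1: not wholly obtained; anti-dumping (Brenmore, 16.1): +10%; total 35% + 10% = 45%. → 45%.
Line D: fertiliser → 16.1; tablet form → 16.1.4; technical-grade → 16.1.4.1. Scheduled 9%. Brenmore agreement on 16.2.1: 16.1.4.1 not covered; Brenmore agreement on 16.1: wholly obtained → 5% available; preferential 5%; anti-dumping (Brenmore, 16.1): +10%; total 5% + 10% = 15%. → 15%.
Sum: 48% + 11% + 45% + 15% = 119%.

119%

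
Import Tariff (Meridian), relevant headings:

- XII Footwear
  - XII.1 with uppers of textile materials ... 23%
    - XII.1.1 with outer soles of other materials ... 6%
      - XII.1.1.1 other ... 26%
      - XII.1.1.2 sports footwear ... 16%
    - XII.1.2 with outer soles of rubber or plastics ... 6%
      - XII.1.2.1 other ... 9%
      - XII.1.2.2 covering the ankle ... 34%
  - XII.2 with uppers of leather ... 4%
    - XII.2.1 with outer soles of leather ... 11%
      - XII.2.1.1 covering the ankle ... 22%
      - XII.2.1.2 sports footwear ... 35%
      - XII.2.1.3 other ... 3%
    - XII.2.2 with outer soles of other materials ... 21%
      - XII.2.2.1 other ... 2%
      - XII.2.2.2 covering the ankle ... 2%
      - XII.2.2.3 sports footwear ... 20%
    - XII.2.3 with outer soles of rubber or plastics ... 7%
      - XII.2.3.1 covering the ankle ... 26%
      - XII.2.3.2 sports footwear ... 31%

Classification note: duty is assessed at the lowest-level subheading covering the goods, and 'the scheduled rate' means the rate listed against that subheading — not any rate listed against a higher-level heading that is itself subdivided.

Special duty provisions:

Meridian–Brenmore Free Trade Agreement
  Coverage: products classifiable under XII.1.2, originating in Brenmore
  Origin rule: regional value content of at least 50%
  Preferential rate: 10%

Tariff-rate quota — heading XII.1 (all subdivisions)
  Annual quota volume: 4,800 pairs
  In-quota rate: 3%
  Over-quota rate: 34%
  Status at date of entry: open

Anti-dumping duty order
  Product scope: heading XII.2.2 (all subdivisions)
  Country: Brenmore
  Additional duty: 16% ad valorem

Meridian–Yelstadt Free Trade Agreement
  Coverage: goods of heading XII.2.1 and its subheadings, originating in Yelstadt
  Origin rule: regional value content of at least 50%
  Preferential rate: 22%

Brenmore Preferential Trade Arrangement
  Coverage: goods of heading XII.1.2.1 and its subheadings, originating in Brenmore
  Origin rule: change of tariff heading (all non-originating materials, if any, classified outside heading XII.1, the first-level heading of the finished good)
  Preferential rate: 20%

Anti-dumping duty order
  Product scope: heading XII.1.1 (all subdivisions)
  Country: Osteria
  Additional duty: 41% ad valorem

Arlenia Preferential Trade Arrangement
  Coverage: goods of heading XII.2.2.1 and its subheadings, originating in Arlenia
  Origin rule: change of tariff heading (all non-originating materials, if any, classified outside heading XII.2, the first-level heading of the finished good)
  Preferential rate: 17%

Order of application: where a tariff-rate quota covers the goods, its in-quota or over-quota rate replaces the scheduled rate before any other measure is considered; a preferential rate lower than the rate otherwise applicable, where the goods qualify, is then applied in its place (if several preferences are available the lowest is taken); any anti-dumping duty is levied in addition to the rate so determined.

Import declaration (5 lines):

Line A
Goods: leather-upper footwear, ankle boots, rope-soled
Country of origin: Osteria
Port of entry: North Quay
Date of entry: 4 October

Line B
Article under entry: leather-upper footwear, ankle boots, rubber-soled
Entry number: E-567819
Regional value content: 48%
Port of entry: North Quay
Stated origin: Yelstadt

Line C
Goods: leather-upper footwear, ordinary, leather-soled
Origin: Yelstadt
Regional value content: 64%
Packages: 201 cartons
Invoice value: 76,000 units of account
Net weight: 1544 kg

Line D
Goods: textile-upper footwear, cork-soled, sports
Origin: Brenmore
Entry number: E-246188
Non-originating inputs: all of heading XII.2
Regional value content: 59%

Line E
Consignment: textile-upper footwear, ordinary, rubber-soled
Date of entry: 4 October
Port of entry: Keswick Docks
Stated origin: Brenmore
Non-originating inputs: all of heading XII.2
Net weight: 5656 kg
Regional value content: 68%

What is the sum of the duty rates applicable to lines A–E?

37%

Line A: leather-upper → XII.2; rope-soled → XII.2.2; ankle boots → XII.2.2.2. Scheduled 2%. No special measure applies. → 2%.
Line B: leather-upper → XII.2; rubber-soled → XII.2.3; ankle boots → XII.2.3.1. Scheduled 26%. Yelstadt agreement on XII.2.1: XII.2.3.1 not covered. → 26%.
Line C: leather-upper → XII.2; leather-soled → XII.2.1; ordinary → XII.2.1.3. Scheduled 3%. Yelstadt agreement on XII.2.1: RVC ≥ 50% → 22% available; preference 22% not lower than 3% → no reduction. → 3%.
Line D: textile-upper → XII.1; cork-soled → XII.1.1; sports → XII.1.1.2. Scheduled 16%. quota on XII.1 open → in-quota 3%; Brenmore agreement on XII.1.2: XII.1.1.2 not covered; Brenmore agreement on XII.1.2.1: XII.1.1.2 not covered. → 3%.
Line E: textile-upper → XII.1; rubber-soled → XII.1.2; ordinary → XII.1.2.1. Scheduled 9%. quota on XII.1 open → in-quota 3%; Brenmore agreement on XII.1.2: RVC ≥ 50% → 10% available; Brenmore agreement on XII.1.2.1: CTH met → 20% available; preference 10% not lower than 3% → no reduction. → 3%.
Sum: 2% + 26% + 3% + 3% + 3% = 37%.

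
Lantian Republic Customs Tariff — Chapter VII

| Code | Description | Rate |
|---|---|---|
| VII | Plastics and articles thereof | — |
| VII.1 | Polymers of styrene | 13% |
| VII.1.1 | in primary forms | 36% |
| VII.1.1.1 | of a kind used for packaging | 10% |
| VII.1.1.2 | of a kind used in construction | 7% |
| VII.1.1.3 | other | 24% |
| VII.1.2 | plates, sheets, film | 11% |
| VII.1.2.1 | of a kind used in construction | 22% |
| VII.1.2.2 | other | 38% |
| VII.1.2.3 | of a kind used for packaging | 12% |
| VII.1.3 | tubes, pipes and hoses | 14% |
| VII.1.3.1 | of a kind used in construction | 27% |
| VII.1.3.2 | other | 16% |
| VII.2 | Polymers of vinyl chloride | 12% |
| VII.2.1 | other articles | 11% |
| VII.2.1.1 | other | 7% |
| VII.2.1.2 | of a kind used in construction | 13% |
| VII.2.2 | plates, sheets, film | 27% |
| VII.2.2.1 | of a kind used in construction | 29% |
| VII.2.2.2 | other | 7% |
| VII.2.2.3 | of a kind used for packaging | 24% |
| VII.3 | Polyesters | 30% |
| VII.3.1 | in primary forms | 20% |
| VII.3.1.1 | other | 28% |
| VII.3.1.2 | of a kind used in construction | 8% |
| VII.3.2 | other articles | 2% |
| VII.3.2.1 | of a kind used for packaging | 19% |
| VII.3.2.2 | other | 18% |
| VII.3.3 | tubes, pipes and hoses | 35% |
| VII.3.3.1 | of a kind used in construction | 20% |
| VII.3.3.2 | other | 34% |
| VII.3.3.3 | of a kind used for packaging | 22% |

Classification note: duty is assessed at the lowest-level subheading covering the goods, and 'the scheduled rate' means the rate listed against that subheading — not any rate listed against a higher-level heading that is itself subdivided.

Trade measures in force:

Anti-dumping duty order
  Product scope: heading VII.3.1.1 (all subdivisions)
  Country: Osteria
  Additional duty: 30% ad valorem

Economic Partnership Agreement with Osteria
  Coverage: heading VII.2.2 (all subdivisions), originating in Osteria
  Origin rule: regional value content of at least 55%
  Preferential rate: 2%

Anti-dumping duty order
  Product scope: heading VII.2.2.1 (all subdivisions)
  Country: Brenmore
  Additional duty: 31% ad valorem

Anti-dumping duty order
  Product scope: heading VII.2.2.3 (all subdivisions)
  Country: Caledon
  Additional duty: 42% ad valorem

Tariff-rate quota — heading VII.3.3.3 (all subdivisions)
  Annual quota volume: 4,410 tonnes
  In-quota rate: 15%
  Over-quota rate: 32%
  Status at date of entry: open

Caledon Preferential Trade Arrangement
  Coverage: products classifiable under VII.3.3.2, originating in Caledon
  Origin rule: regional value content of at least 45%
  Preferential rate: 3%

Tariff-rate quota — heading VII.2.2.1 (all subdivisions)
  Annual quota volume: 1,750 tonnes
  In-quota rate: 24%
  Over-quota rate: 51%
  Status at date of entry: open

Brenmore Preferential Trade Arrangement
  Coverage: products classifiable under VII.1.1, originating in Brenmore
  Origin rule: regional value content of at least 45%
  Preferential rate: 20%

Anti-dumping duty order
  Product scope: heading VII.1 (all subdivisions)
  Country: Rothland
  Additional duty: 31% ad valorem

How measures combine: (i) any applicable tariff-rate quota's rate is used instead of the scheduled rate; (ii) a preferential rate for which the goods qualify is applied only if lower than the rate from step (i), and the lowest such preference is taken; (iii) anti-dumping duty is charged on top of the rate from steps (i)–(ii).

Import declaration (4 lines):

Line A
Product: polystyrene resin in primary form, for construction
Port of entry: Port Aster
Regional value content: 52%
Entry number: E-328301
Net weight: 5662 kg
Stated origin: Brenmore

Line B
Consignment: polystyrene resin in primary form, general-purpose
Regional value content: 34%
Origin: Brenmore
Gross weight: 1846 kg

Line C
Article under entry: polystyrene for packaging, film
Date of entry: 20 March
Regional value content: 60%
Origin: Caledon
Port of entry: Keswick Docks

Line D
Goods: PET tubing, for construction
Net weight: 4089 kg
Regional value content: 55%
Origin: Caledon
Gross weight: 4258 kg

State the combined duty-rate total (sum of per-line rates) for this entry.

Line A: polystyrene → VII.1; resin in primary form → VII.1.1; for construction → VII.1.1.2. Scheduled 7%. Brenmore agreement on VII.1.1: RVC ≥ 45% → 20% available; preference 20% not lower than 7% → no reduction. → 7%.
Line B: polystyrene → VII.1; resin in primary form → VII.1.1; general-purpose → VII.1.1.3. Scheduled 24%. Brenmore agreement on VII.1.1: RVC < 45%. → 24%.
Line C: polystyrene → VII.1; film → VII.1.2; for packaging → VII.1.2.3. Scheduled 12%. Caledon agreement on VII.3.3.2: VII.1.2.3 not covered. → 12%.
Line D: PET → VII.3; tubing → VII.3.3; for construction → VII.3.3.1. Scheduled 20%. Caledon agreement on VII.3.3.2: VII.3.3.1 not covered. → 20%.
Sum: 7% + 24% + 12% + 20% = 63%.

63%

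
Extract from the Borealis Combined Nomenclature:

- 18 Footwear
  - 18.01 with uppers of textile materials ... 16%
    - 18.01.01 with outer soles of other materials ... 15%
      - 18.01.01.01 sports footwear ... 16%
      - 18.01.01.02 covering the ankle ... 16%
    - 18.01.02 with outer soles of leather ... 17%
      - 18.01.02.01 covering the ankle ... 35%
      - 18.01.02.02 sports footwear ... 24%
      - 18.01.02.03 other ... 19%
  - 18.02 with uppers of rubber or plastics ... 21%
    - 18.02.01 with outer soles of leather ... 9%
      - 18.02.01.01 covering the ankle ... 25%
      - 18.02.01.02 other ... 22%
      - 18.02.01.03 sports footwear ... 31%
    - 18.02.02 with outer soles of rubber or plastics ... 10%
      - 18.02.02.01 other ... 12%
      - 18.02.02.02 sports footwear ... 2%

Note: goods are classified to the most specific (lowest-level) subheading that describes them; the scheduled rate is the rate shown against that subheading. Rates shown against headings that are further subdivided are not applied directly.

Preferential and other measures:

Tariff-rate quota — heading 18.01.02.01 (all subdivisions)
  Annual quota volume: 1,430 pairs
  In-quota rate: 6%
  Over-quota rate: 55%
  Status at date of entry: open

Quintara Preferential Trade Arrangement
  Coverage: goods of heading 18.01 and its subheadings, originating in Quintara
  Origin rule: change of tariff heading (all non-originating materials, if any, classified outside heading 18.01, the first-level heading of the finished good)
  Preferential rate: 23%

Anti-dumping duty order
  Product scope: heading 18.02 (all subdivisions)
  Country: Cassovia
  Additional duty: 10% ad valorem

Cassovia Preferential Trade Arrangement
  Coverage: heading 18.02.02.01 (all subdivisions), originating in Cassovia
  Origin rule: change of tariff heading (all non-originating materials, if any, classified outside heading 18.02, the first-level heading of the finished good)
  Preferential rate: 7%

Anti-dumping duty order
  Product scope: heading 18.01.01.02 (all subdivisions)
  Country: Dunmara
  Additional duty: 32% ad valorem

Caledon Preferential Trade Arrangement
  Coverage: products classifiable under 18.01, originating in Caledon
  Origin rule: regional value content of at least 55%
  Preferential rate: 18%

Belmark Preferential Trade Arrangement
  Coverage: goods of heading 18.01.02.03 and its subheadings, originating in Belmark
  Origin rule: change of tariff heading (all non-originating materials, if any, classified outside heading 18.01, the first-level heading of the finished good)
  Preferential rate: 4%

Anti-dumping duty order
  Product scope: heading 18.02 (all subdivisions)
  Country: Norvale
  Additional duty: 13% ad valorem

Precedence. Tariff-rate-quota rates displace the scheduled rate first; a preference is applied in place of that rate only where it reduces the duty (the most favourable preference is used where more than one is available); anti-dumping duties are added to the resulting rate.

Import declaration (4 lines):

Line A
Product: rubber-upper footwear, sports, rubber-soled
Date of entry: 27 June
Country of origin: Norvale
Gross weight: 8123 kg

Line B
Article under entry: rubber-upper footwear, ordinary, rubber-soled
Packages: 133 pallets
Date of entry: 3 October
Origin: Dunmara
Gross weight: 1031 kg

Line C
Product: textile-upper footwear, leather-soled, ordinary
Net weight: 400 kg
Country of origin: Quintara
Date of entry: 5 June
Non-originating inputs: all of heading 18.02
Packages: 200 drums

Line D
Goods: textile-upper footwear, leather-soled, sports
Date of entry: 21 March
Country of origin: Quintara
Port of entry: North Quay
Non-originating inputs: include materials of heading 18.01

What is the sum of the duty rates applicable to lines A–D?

70%

Line A: rubber-upper → 18.02; rubber-soled → 18.02.02; sports → 18.02.02.02. Scheduled 2%. anti-dumping (Norvale, 18.02): +13%; total 2% + 13% = 15%. → 15%.
Line B: rubber-upper → 18.02; rubber-soled → 18.02.02; ordinary → 18.02.02.01. Scheduled 12%. No special measure applies. → 12%.
Line C: textile-upper → 18.01; leather-soled → 18.01.02; ordinary → 18.01.02.03. Scheduled 19%. Quintara agreement on 18.01: CTH met → 23% available; preference 23% not lower than 19% → no reduction. → 19%.
Line D: textile-upper → 18.01; leather-soled → 18.01.02; sports → 18.01.02.02. Scheduled 24%. Quintara agreement on 18.01: CTH not met. → 24%.
Sum: 15% + 12% + 19% + 24% = 70%.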